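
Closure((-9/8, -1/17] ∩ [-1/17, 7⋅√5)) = {-1/17}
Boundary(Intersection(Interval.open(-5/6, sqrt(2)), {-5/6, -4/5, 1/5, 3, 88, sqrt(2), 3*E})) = {-4/5, 1/5}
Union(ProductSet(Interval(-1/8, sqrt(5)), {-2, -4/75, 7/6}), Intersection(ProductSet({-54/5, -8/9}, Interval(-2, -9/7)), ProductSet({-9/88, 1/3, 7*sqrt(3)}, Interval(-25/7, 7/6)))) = ProductSet(Interval(-1/8, sqrt(5)), {-2, -4/75, 7/6})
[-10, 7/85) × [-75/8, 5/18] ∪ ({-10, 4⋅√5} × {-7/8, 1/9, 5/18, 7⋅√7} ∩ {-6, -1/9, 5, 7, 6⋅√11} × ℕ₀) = [-10, 7/85) × [-75/8, 5/18]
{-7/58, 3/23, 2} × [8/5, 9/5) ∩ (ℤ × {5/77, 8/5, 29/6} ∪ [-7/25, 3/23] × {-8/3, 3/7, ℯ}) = {2} × {8/5}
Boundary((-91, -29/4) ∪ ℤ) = {-29/4} ∪ (ℤ \ (-91, -29/4))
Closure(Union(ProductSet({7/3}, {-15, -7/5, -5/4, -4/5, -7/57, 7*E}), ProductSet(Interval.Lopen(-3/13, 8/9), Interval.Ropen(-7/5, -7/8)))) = Union(ProductSet({7/3}, {-15, -7/5, -5/4, -4/5, -7/57, 7*E}), ProductSet({-3/13, 8/9}, Interval(-7/5, -7/8)), ProductSet(Interval(-3/13, 8/9), {-7/5, -7/8}), ProductSet(Interval.Lopen(-3/13, 8/9), Interval.Ropen(-7/5, -7/8)))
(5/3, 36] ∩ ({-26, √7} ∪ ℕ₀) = {2, 3, …, 36} ∪ {√7}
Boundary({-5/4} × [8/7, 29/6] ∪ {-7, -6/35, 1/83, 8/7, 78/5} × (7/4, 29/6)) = ({-5/4} × [8/7, 29/6]) ∪ ({-7, -6/35, 1/83, 8/7, 78/5} × [7/4, 29/6])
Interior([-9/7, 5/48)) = (-9/7, 5/48)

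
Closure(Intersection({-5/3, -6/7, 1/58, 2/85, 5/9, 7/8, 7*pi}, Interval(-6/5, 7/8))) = {-6/7, 1/58, 2/85, 5/9, 7/8}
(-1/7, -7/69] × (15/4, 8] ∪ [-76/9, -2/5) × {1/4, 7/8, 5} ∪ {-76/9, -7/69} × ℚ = ({-76/9, -7/69} × ℚ) ∪ ([-76/9, -2/5) × {1/4, 7/8, 5}) ∪ ((-1/7, -7/69] × (15/4, 8])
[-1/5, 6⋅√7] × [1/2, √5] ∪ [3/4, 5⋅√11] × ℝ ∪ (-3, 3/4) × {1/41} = ((-3, 3/4) × {1/41}) ∪ ([3/4, 5⋅√11] × ℝ) ∪ ([-1/5, 6⋅√7] × [1/2, √5])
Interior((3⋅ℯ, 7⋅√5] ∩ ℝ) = (3⋅ℯ, 7⋅√5)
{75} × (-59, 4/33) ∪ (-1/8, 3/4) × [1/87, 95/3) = ({75} × (-59, 4/33)) ∪ ((-1/8, 3/4) × [1/87, 95/3))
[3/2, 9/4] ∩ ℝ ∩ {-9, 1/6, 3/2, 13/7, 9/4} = {3/2, 13/7, 9/4}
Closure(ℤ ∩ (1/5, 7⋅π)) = {1, 2, …, 21}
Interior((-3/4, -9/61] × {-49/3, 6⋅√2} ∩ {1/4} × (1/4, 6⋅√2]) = ∅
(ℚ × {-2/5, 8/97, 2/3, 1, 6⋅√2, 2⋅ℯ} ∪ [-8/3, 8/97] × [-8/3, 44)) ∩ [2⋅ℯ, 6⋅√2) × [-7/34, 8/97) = ∅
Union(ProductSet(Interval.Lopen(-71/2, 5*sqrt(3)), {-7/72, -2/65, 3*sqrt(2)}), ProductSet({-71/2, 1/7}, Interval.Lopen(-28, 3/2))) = Union(ProductSet({-71/2, 1/7}, Interval.Lopen(-28, 3/2)), ProductSet(Interval.Lopen(-71/2, 5*sqrt(3)), {-7/72, -2/65, 3*sqrt(2)}))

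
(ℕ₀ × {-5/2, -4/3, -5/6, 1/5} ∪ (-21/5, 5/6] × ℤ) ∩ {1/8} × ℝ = {1/8} × ℤ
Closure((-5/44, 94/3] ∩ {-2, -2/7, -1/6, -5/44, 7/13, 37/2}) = {7/13, 37/2}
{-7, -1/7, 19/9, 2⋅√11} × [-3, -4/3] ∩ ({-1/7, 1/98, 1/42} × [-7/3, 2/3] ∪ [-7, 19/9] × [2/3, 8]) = {-1/7} × [-7/3, -4/3]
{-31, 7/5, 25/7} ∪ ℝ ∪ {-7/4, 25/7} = ℝ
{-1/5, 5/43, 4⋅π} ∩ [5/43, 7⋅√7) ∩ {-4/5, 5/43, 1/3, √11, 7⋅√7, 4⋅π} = {5/43, 4⋅π}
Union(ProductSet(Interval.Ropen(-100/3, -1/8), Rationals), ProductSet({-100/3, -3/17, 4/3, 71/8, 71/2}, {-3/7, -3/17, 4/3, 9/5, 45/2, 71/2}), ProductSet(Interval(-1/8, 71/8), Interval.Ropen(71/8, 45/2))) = Union(ProductSet({-100/3, -3/17, 4/3, 71/8, 71/2}, {-3/7, -3/17, 4/3, 9/5, 45/2, 71/2}), ProductSet(Interval.Ropen(-100/3, -1/8), Rationals), ProductSet(Interval(-1/8, 71/8), Interval.Ropen(71/8, 45/2)))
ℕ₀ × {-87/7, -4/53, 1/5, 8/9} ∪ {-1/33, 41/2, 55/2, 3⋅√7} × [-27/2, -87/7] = (ℕ₀ × {-87/7, -4/53, 1/5, 8/9}) ∪ ({-1/33, 41/2, 55/2, 3⋅√7} × [-27/2, -87/7])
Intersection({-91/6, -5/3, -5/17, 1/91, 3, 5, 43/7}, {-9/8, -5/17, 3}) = {-5/17, 3}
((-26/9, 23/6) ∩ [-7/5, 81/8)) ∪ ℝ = (-∞, ∞)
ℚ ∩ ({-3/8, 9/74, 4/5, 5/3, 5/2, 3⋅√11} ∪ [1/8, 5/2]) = {-3/8, 9/74} ∪ (ℚ ∩ [1/8, 5/2])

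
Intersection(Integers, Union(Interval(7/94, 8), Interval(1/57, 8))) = Range(1, 9, 1)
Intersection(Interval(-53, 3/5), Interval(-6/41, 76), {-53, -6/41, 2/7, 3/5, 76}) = {-6/41, 2/7, 3/5}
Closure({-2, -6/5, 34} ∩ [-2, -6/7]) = {-2, -6/5}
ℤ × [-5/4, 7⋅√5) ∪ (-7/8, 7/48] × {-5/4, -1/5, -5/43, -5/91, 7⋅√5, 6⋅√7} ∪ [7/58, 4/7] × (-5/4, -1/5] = (ℤ × [-5/4, 7⋅√5)) ∪ ([7/58, 4/7] × (-5/4, -1/5]) ∪ ((-7/8, 7/48] × {-5/4, -1/5, -5/43, -5/91, 7⋅√5, 6⋅√7})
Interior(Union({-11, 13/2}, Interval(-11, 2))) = Interval.open(-11, 2)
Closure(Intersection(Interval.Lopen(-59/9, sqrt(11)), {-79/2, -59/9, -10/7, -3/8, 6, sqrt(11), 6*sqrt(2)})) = {-10/7, -3/8, sqrt(11)}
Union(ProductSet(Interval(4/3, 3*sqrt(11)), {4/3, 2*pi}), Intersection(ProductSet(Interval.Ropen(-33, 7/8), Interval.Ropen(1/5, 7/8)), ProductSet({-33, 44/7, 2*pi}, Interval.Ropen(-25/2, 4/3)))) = Union(ProductSet({-33}, Interval.Ropen(1/5, 7/8)), ProductSet(Interval(4/3, 3*sqrt(11)), {4/3, 2*pi}))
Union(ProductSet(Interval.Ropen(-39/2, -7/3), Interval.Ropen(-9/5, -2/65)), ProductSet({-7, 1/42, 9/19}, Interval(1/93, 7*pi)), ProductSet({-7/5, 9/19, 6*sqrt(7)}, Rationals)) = Union(ProductSet({-7, 1/42, 9/19}, Interval(1/93, 7*pi)), ProductSet({-7/5, 9/19, 6*sqrt(7)}, Rationals), ProductSet(Interval.Ropen(-39/2, -7/3), Interval.Ropen(-9/5, -2/65)))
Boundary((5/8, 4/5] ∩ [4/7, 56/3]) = {5/8, 4/5}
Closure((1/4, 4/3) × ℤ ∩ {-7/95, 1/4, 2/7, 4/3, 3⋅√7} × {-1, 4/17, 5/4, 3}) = {2/7} × {-1, 3}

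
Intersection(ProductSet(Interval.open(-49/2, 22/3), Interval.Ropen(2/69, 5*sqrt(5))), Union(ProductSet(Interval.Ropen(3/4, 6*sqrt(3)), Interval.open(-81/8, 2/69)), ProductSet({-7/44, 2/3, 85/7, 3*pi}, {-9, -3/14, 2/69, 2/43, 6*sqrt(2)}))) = ProductSet({-7/44, 2/3}, {2/69, 2/43, 6*sqrt(2)})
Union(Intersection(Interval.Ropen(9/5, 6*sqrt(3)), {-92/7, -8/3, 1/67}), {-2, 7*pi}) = {-2, 7*pi}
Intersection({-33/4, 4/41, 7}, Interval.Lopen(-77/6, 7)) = {-33/4, 4/41, 7}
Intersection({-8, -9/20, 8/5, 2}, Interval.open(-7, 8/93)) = {-9/20}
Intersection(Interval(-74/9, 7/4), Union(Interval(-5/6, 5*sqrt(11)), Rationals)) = Union(Intersection(Interval(-74/9, 7/4), Rationals), Interval(-5/6, 7/4))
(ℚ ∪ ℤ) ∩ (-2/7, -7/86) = ℚ ∩ (-2/7, -7/86)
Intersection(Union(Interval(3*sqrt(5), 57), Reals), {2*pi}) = {2*pi}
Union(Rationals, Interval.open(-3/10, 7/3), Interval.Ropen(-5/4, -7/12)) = Union(Interval(-5/4, -7/12), Interval(-3/10, 7/3), Rationals)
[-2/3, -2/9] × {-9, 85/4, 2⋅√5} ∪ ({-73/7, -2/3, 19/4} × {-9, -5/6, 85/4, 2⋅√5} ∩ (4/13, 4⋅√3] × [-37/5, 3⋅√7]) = ({19/4} × {-5/6, 2⋅√5}) ∪ ([-2/3, -2/9] × {-9, 85/4, 2⋅√5})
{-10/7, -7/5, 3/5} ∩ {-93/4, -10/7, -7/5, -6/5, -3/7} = {-10/7, -7/5}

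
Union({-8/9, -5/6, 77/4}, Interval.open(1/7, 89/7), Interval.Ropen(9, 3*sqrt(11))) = Union({-8/9, -5/6, 77/4}, Interval.open(1/7, 89/7))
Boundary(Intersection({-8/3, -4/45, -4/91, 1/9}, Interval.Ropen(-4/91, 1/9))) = {-4/91}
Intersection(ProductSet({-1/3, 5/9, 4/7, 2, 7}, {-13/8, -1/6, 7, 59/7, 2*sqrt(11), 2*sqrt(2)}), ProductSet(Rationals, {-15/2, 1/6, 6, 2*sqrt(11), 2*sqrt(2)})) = ProductSet({-1/3, 5/9, 4/7, 2, 7}, {2*sqrt(11), 2*sqrt(2)})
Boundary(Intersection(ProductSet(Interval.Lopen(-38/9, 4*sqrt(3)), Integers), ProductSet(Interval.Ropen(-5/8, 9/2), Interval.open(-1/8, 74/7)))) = ProductSet(Interval(-5/8, 9/2), Range(0, 11, 1))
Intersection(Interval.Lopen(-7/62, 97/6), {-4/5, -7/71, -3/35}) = {-7/71, -3/35}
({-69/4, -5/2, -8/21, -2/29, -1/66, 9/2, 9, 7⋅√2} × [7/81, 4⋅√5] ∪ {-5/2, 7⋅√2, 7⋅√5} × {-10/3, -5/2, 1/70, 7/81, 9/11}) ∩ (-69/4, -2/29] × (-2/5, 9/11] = ({-5/2} × {1/70, 7/81, 9/11}) ∪ ({-5/2, -8/21, -2/29} × [7/81, 9/11])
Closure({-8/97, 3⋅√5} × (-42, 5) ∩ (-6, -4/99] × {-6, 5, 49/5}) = {-8/97} × {-6}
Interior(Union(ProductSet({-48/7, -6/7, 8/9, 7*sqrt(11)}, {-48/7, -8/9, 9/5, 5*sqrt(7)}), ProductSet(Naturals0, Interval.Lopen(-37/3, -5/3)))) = EmptySet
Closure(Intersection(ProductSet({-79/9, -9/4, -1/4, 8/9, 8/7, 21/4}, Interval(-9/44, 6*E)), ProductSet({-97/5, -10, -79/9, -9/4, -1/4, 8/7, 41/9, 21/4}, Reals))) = ProductSet({-79/9, -9/4, -1/4, 8/7, 21/4}, Interval(-9/44, 6*E))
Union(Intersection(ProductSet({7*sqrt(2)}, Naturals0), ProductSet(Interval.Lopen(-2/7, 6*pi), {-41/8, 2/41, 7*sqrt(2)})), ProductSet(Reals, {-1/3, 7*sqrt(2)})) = ProductSet(Reals, {-1/3, 7*sqrt(2)})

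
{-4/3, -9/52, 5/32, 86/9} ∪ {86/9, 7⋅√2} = {-4/3, -9/52, 5/32, 86/9, 7⋅√2}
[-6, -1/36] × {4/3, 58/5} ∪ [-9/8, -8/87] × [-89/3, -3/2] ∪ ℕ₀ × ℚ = (ℕ₀ × ℚ) ∪ ([-6, -1/36] × {4/3, 58/5}) ∪ ([-9/8, -8/87] × [-89/3, -3/2])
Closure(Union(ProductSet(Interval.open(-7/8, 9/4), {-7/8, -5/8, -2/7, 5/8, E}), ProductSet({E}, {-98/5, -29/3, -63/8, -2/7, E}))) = Union(ProductSet({E}, {-98/5, -29/3, -63/8, -2/7, E}), ProductSet(Interval(-7/8, 9/4), {-7/8, -5/8, -2/7, 5/8, E}))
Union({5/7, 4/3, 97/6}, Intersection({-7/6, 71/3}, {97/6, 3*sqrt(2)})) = {5/7, 4/3, 97/6}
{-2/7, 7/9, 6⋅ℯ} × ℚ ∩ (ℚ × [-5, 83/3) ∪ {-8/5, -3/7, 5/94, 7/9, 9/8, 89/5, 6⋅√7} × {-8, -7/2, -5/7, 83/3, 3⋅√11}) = ({7/9} × {-8, -7/2, -5/7, 83/3}) ∪ ({-2/7, 7/9} × (ℚ ∩ [-5, 83/3)))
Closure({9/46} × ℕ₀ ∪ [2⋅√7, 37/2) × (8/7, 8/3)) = ({9/46} × ℕ₀) ∪ ({37/2, 2⋅√7} × [8/7, 8/3]) ∪ ([2⋅√7, 37/2] × {8/7, 8/3}) ∪ ([2⋅√7, 37/2) × (8/7, 8/3))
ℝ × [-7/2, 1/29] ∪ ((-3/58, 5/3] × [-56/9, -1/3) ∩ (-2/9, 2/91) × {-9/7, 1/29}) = ℝ × [-7/2, 1/29]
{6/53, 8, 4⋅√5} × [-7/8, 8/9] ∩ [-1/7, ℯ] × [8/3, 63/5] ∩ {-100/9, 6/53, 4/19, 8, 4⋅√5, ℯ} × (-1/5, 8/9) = ∅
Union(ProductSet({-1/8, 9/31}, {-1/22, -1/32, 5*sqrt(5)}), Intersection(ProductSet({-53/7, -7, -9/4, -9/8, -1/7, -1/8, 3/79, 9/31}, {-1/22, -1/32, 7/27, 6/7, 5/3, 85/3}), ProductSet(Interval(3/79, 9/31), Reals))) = Union(ProductSet({-1/8, 9/31}, {-1/22, -1/32, 5*sqrt(5)}), ProductSet({3/79, 9/31}, {-1/22, -1/32, 7/27, 6/7, 5/3, 85/3}))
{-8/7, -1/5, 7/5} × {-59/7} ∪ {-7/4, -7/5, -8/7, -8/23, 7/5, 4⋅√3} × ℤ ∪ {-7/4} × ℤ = ({-8/7, -1/5, 7/5} × {-59/7}) ∪ ({-7/4, -7/5, -8/7, -8/23, 7/5, 4⋅√3} × ℤ)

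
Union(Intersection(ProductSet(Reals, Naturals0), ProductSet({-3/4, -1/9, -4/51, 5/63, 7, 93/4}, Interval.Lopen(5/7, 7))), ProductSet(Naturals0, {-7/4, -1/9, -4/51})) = Union(ProductSet({-3/4, -1/9, -4/51, 5/63, 7, 93/4}, Range(1, 8, 1)), ProductSet(Naturals0, {-7/4, -1/9, -4/51}))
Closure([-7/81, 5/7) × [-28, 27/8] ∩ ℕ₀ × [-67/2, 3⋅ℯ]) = {0} × [-28, 27/8]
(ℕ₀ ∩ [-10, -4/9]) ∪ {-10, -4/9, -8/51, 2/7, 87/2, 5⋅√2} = {-10, -4/9, -8/51, 2/7, 87/2, 5⋅√2}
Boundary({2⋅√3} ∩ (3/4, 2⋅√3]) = {2⋅√3}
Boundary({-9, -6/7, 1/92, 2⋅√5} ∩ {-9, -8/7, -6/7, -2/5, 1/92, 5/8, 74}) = {-9, -6/7, 1/92}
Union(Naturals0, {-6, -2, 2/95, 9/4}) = Union({-6, -2, 2/95, 9/4}, Naturals0)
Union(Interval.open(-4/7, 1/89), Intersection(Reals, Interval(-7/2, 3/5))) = Interval(-7/2, 3/5)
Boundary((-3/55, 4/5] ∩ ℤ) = {0}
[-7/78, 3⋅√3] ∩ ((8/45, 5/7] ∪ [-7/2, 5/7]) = [-7/78, 5/7]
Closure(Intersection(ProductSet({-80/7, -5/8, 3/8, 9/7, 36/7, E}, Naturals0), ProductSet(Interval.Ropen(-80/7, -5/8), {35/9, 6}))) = ProductSet({-80/7}, {6})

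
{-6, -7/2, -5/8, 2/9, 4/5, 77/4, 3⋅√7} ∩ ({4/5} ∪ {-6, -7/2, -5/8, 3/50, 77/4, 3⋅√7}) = {-6, -7/2, -5/8, 4/5, 77/4, 3⋅√7}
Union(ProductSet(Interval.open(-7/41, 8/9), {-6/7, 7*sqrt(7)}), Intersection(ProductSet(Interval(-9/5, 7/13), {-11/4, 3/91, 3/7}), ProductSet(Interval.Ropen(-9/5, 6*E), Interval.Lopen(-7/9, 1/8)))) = Union(ProductSet(Interval(-9/5, 7/13), {3/91}), ProductSet(Interval.open(-7/41, 8/9), {-6/7, 7*sqrt(7)}))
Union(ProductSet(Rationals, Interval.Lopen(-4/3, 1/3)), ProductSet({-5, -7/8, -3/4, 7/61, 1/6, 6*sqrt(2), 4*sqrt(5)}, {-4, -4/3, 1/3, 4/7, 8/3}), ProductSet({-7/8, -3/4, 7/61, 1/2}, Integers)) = Union(ProductSet({-7/8, -3/4, 7/61, 1/2}, Integers), ProductSet({-5, -7/8, -3/4, 7/61, 1/6, 6*sqrt(2), 4*sqrt(5)}, {-4, -4/3, 1/3, 4/7, 8/3}), ProductSet(Rationals, Interval.Lopen(-4/3, 1/3)))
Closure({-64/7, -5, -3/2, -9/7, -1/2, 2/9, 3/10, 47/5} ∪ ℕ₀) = {-64/7, -5, -3/2, -9/7, -1/2, 2/9, 3/10, 47/5} ∪ ℕ₀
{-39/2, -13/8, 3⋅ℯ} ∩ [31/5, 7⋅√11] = {3⋅ℯ}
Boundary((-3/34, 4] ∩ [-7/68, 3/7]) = {-3/34, 3/7}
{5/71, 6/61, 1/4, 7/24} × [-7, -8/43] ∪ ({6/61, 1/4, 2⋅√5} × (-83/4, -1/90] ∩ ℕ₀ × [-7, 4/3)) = {5/71, 6/61, 1/4, 7/24} × [-7, -8/43]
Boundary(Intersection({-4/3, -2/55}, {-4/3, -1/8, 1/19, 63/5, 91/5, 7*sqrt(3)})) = {-4/3}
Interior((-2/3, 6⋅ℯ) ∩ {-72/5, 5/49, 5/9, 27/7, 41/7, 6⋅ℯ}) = ∅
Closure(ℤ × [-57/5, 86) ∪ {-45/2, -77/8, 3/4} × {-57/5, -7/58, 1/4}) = (ℤ × [-57/5, 86]) ∪ ({-45/2, -77/8, 3/4} × {-57/5, -7/58, 1/4})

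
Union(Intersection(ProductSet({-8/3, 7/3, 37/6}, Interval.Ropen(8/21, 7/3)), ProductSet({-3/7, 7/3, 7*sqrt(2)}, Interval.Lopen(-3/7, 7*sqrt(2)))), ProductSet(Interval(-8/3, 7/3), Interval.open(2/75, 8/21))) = Union(ProductSet({7/3}, Interval.Ropen(8/21, 7/3)), ProductSet(Interval(-8/3, 7/3), Interval.open(2/75, 8/21)))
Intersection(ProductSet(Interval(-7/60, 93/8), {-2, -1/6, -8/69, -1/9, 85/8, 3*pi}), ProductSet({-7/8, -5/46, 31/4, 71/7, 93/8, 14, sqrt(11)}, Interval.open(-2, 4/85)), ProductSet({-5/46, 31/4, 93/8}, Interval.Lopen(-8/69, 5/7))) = ProductSet({-5/46, 31/4, 93/8}, {-1/9})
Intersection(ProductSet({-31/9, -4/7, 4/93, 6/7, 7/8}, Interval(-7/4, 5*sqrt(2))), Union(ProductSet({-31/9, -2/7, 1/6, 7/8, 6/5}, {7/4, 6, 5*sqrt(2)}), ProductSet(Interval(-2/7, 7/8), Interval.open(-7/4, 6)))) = Union(ProductSet({-31/9, 7/8}, {7/4, 6, 5*sqrt(2)}), ProductSet({4/93, 6/7, 7/8}, Interval.open(-7/4, 6)))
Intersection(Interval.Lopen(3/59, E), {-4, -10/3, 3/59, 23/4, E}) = {E}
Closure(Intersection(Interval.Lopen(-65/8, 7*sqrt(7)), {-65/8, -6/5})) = {-6/5}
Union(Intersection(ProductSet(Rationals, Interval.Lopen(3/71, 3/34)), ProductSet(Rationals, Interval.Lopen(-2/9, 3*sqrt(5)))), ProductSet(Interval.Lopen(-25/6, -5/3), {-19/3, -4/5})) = Union(ProductSet(Interval.Lopen(-25/6, -5/3), {-19/3, -4/5}), ProductSet(Rationals, Interval.Lopen(3/71, 3/34)))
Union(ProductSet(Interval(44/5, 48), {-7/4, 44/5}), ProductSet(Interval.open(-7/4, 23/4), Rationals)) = Union(ProductSet(Interval.open(-7/4, 23/4), Rationals), ProductSet(Interval(44/5, 48), {-7/4, 44/5}))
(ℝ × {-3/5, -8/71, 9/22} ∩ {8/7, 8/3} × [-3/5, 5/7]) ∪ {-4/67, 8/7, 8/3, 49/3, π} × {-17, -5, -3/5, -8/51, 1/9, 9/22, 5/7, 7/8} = ({8/7, 8/3} × {-3/5, -8/71, 9/22}) ∪ ({-4/67, 8/7, 8/3, 49/3, π} × {-17, -5, -3/5, -8/51, 1/9, 9/22, 5/7, 7/8})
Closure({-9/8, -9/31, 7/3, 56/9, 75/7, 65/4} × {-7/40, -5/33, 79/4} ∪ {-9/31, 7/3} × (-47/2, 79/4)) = ({-9/31, 7/3} × [-47/2, 79/4]) ∪ ({-9/8, -9/31, 7/3, 56/9, 75/7, 65/4} × {-7/40, -5/33, 79/4})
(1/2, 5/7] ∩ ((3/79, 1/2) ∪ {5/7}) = {5/7}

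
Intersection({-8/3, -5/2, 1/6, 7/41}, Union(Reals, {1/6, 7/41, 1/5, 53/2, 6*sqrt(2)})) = {-8/3, -5/2, 1/6, 7/41}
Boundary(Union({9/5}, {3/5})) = {3/5, 9/5}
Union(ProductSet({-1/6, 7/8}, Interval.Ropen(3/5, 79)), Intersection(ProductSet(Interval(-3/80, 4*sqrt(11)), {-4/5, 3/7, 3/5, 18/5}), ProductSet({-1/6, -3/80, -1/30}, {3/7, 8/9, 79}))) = Union(ProductSet({-1/6, 7/8}, Interval.Ropen(3/5, 79)), ProductSet({-3/80, -1/30}, {3/7}))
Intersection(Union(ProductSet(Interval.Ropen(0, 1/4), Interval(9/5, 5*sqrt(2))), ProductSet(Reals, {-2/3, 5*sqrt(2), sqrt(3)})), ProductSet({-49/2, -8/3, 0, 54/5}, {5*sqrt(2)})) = ProductSet({-49/2, -8/3, 0, 54/5}, {5*sqrt(2)})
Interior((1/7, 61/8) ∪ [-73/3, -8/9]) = (-73/3, -8/9) ∪ (1/7, 61/8)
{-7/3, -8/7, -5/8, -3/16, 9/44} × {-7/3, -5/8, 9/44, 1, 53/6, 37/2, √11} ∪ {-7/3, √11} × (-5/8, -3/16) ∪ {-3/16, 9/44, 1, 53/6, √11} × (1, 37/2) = ({-7/3, √11} × (-5/8, -3/16)) ∪ ({-3/16, 9/44, 1, 53/6, √11} × (1, 37/2)) ∪ ({-7/3, -8/7, -5/8, -3/16, 9/44} × {-7/3, -5/8, 9/44, 1, 53/6, 37/2, √11})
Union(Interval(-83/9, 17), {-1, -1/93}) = Interval(-83/9, 17)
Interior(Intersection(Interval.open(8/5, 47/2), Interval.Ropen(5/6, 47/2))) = Interval.open(8/5, 47/2)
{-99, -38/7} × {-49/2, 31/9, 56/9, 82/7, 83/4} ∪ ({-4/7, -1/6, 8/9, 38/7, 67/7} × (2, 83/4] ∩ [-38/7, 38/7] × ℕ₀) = ({-99, -38/7} × {-49/2, 31/9, 56/9, 82/7, 83/4}) ∪ ({-4/7, -1/6, 8/9, 38/7} × {3, 4, …, 20})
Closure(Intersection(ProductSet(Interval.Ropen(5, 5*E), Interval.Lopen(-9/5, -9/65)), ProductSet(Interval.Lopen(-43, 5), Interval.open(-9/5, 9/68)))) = ProductSet({5}, Interval(-9/5, -9/65))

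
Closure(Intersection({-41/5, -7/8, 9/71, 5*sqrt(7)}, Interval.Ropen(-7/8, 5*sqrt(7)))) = {-7/8, 9/71}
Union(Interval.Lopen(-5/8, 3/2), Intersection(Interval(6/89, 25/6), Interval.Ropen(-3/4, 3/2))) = Interval.Lopen(-5/8, 3/2)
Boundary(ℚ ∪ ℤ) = ℝ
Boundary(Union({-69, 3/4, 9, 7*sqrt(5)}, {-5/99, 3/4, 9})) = {-69, -5/99, 3/4, 9, 7*sqrt(5)}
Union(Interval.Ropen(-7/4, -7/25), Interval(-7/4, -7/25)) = Interval(-7/4, -7/25)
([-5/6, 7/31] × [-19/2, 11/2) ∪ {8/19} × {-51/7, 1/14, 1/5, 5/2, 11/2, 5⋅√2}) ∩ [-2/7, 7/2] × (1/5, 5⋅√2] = ({8/19} × {5/2, 11/2, 5⋅√2}) ∪ ([-2/7, 7/31] × (1/5, 11/2))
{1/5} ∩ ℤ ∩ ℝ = ∅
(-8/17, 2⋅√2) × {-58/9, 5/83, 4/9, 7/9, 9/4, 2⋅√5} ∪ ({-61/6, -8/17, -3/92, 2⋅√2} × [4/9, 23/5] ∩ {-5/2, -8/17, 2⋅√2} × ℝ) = ({-8/17, 2⋅√2} × [4/9, 23/5]) ∪ ((-8/17, 2⋅√2) × {-58/9, 5/83, 4/9, 7/9, 9/4, 2⋅√5})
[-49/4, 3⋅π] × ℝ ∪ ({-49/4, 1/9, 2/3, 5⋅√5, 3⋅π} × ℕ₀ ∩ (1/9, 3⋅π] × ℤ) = [-49/4, 3⋅π] × ℝ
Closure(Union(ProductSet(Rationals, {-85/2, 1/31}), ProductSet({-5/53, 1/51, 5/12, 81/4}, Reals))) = Union(ProductSet({-5/53, 1/51, 5/12, 81/4}, Reals), ProductSet(Reals, {-85/2, 1/31}))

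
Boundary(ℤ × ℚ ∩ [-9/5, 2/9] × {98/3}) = {-1, 0} × {98/3}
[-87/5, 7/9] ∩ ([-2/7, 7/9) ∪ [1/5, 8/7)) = [-2/7, 7/9]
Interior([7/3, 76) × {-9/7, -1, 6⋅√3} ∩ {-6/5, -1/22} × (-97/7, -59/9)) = ∅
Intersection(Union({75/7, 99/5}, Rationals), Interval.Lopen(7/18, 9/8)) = Intersection(Interval.Lopen(7/18, 9/8), Rationals)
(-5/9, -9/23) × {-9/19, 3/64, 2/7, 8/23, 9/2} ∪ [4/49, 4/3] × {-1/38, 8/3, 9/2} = ([4/49, 4/3] × {-1/38, 8/3, 9/2}) ∪ ((-5/9, -9/23) × {-9/19, 3/64, 2/7, 8/23, 9/2})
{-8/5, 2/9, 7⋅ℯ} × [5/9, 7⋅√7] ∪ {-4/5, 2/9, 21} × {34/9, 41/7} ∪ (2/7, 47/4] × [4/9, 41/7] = ({-4/5, 2/9, 21} × {34/9, 41/7}) ∪ ((2/7, 47/4] × [4/9, 41/7]) ∪ ({-8/5, 2/9, 7⋅ℯ} × [5/9, 7⋅√7])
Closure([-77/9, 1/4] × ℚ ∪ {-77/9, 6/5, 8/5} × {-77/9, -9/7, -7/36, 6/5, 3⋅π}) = ([-77/9, 1/4] × ℝ) ∪ ({-77/9, 6/5, 8/5} × {-77/9, -9/7, -7/36, 6/5, 3⋅π})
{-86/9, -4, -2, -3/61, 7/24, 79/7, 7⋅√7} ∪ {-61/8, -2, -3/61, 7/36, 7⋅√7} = {-86/9, -61/8, -4, -2, -3/61, 7/36, 7/24, 79/7, 7⋅√7}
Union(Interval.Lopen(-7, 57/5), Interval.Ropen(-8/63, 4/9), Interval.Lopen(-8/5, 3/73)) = Interval.Lopen(-7, 57/5)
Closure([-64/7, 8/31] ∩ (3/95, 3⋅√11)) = [3/95, 8/31]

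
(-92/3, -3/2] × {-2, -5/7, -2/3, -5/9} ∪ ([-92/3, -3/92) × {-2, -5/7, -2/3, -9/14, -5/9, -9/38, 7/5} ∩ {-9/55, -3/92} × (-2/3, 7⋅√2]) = ({-9/55} × {-9/14, -5/9, -9/38, 7/5}) ∪ ((-92/3, -3/2] × {-2, -5/7, -2/3, -5/9})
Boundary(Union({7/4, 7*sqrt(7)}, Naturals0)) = Union({7/4, 7*sqrt(7)}, Naturals0)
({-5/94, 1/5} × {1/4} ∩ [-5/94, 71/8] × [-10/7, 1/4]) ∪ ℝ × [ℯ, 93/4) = ({-5/94, 1/5} × {1/4}) ∪ (ℝ × [ℯ, 93/4))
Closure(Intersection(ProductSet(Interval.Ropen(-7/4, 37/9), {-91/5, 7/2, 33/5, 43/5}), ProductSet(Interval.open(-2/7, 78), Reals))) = ProductSet(Interval(-2/7, 37/9), {-91/5, 7/2, 33/5, 43/5})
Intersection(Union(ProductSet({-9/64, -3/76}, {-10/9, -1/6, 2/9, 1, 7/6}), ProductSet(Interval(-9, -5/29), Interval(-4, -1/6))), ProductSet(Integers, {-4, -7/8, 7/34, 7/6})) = ProductSet(Range(-9, 0, 1), {-4, -7/8})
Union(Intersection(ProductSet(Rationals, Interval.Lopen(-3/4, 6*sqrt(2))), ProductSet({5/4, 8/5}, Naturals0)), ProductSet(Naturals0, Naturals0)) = Union(ProductSet({5/4, 8/5}, Range(0, 9, 1)), ProductSet(Naturals0, Naturals0))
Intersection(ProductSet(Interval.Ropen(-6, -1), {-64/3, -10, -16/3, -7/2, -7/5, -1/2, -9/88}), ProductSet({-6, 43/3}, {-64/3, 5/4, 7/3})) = ProductSet({-6}, {-64/3})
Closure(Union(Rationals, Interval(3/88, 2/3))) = Union(Interval(-oo, oo), Rationals)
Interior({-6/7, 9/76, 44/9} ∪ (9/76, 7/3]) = (9/76, 7/3)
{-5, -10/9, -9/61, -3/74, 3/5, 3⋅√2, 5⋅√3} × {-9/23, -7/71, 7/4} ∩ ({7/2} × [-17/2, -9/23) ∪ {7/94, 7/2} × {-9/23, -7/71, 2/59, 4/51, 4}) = ∅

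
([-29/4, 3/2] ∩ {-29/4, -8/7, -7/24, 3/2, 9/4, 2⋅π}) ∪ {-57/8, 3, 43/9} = {-29/4, -57/8, -8/7, -7/24, 3/2, 3, 43/9}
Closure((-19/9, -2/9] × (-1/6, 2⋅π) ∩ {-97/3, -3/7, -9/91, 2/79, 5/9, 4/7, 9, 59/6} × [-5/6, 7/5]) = {-3/7} × [-1/6, 7/5]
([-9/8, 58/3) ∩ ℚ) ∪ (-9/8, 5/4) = [-9/8, 5/4] ∪ (ℚ ∩ [-9/8, 58/3))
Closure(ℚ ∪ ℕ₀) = ℝ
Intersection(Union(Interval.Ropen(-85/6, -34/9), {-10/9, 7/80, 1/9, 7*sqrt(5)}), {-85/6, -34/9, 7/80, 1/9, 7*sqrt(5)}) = {-85/6, 7/80, 1/9, 7*sqrt(5)}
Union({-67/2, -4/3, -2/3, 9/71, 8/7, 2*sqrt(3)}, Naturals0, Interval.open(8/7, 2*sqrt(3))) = Union({-67/2, -4/3, -2/3, 9/71}, Interval(8/7, 2*sqrt(3)), Naturals0)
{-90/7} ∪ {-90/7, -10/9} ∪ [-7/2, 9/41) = {-90/7} ∪ [-7/2, 9/41)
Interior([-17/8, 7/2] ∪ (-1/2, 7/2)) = (-17/8, 7/2)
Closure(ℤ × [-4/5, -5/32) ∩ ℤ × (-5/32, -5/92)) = ∅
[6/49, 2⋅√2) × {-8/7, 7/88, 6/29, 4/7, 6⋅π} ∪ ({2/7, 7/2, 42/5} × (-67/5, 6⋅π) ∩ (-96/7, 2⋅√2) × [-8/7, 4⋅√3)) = ({2/7} × [-8/7, 4⋅√3)) ∪ ([6/49, 2⋅√2) × {-8/7, 7/88, 6/29, 4/7, 6⋅π})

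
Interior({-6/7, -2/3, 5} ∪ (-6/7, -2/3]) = (-6/7, -2/3)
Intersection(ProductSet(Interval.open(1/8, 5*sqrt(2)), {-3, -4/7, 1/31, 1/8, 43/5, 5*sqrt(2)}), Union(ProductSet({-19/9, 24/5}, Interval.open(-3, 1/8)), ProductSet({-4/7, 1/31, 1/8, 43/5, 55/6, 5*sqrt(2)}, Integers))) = ProductSet({24/5}, {-4/7, 1/31})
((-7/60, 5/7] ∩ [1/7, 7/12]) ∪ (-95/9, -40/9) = (-95/9, -40/9) ∪ [1/7, 7/12]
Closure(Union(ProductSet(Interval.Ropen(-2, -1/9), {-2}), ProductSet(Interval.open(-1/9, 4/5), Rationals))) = Union(ProductSet(Interval(-2, -1/9), {-2}), ProductSet(Interval(-1/9, 4/5), Reals))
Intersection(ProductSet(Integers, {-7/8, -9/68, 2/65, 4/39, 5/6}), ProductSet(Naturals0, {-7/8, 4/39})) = ProductSet(Naturals0, {-7/8, 4/39})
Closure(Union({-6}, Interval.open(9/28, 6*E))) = Union({-6}, Interval(9/28, 6*E))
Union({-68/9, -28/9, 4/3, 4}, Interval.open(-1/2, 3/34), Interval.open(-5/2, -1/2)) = Union({-68/9, -28/9, 4/3, 4}, Interval.open(-5/2, -1/2), Interval.open(-1/2, 3/34))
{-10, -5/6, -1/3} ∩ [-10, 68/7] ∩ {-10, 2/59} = {-10}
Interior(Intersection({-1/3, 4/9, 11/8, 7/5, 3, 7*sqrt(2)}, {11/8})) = EmptySet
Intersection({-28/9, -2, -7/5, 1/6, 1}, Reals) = {-28/9, -2, -7/5, 1/6, 1}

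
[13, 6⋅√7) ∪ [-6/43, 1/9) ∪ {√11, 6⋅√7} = [-6/43, 1/9) ∪ {√11} ∪ [13, 6⋅√7]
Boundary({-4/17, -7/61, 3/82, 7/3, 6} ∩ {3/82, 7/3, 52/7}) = {3/82, 7/3}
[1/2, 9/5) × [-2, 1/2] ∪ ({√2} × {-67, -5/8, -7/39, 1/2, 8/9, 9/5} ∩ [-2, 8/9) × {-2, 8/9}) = [1/2, 9/5) × [-2, 1/2]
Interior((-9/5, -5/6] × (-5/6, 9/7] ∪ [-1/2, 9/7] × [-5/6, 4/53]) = ((-9/5, -5/6) × (-5/6, 9/7)) ∪ ((-1/2, 9/7) × (-5/6, 4/53))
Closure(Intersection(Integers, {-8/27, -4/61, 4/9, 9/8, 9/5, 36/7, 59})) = {59}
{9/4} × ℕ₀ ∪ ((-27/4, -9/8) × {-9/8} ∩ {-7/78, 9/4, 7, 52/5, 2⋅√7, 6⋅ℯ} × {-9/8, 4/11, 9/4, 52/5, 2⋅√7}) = {9/4} × ℕ₀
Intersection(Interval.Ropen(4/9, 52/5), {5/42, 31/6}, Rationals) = {31/6}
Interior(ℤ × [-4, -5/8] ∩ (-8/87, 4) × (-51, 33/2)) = ∅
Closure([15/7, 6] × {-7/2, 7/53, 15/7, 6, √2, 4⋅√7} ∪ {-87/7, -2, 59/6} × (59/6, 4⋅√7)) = ({-87/7, -2, 59/6} × [59/6, 4⋅√7]) ∪ ([15/7, 6] × {-7/2, 7/53, 15/7, 6, √2, 4⋅√7})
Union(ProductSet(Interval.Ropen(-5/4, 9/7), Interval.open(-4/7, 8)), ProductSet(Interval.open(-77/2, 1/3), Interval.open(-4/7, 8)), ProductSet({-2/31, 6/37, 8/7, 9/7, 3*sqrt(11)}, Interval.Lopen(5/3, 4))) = Union(ProductSet({-2/31, 6/37, 8/7, 9/7, 3*sqrt(11)}, Interval.Lopen(5/3, 4)), ProductSet(Interval.open(-77/2, 9/7), Interval.open(-4/7, 8)))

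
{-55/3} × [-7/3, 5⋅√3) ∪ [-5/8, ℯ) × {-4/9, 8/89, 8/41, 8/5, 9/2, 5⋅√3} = ({-55/3} × [-7/3, 5⋅√3)) ∪ ([-5/8, ℯ) × {-4/9, 8/89, 8/41, 8/5, 9/2, 5⋅√3})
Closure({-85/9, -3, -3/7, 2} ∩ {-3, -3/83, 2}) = {-3, 2}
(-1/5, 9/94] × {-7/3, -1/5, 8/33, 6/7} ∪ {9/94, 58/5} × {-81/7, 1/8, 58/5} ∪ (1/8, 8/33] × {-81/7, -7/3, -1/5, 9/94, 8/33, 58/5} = ({9/94, 58/5} × {-81/7, 1/8, 58/5}) ∪ ((-1/5, 9/94] × {-7/3, -1/5, 8/33, 6/7}) ∪ ((1/8, 8/33] × {-81/7, -7/3, -1/5, 9/94, 8/33, 58/5})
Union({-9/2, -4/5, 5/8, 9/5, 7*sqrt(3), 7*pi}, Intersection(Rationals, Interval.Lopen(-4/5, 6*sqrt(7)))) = Union({-9/2, -4/5, 7*sqrt(3), 7*pi}, Intersection(Interval.Lopen(-4/5, 6*sqrt(7)), Rationals))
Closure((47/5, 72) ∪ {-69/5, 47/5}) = {-69/5} ∪ [47/5, 72]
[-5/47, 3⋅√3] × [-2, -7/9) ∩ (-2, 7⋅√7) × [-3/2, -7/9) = [-5/47, 3⋅√3] × [-3/2, -7/9)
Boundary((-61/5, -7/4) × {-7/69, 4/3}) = [-61/5, -7/4] × {-7/69, 4/3}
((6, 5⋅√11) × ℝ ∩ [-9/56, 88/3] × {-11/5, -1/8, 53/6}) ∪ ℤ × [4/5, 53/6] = (ℤ × [4/5, 53/6]) ∪ ((6, 5⋅√11) × {-11/5, -1/8, 53/6})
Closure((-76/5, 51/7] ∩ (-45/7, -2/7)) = [-45/7, -2/7]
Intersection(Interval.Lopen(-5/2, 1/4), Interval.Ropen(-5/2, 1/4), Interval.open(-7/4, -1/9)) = Interval.open(-7/4, -1/9)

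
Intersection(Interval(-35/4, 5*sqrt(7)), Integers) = Range(-8, 14, 1)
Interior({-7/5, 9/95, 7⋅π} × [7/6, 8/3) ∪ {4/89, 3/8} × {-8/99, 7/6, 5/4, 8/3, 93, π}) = ∅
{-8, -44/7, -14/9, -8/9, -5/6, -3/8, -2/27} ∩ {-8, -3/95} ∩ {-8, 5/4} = {-8}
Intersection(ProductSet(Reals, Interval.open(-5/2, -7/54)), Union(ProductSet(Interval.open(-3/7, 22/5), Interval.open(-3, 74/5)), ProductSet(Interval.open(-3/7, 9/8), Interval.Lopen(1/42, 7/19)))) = ProductSet(Interval.open(-3/7, 22/5), Interval.open(-5/2, -7/54))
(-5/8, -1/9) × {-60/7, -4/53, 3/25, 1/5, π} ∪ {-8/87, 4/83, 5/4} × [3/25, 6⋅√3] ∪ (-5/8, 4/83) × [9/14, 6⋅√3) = ((-5/8, -1/9) × {-60/7, -4/53, 3/25, 1/5, π}) ∪ ({-8/87, 4/83, 5/4} × [3/25, 6⋅√3]) ∪ ((-5/8, 4/83) × [9/14, 6⋅√3))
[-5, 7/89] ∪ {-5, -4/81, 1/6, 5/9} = [-5, 7/89] ∪ {1/6, 5/9}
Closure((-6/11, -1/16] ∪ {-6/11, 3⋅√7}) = [-6/11, -1/16] ∪ {3⋅√7}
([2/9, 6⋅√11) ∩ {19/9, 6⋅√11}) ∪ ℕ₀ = ℕ₀ ∪ {19/9}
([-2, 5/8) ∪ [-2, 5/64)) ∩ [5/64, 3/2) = [5/64, 5/8)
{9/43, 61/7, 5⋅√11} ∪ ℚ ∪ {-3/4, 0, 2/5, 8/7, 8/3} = ℚ ∪ {5⋅√11}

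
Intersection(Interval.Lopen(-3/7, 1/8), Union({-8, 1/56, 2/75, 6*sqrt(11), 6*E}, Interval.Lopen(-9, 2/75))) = Interval.Lopen(-3/7, 2/75)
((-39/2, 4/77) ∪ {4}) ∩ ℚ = {4} ∪ (ℚ ∩ (-39/2, 4/77))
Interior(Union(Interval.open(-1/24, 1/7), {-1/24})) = Interval.open(-1/24, 1/7)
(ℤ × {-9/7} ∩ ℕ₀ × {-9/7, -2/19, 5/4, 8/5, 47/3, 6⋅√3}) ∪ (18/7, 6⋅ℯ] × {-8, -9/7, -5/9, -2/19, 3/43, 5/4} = (ℕ₀ × {-9/7}) ∪ ((18/7, 6⋅ℯ] × {-8, -9/7, -5/9, -2/19, 3/43, 5/4})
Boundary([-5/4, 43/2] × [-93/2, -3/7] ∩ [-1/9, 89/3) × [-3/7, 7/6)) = [-1/9, 43/2] × {-3/7}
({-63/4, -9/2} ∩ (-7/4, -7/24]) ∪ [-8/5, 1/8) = [-8/5, 1/8)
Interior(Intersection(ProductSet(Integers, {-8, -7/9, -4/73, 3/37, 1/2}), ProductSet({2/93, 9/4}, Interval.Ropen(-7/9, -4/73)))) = EmptySet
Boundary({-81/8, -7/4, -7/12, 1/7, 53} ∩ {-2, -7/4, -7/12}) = {-7/4, -7/12}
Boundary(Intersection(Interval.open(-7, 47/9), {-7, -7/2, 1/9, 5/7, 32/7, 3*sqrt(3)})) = {-7/2, 1/9, 5/7, 32/7, 3*sqrt(3)}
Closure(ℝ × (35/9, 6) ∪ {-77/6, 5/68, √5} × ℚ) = (ℝ × [35/9, 6]) ∪ ({-77/6, 5/68, √5} × (ℚ ∪ (-∞, 35/9] ∪ [6, ∞)))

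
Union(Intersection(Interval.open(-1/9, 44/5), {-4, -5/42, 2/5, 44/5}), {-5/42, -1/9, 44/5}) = {-5/42, -1/9, 2/5, 44/5}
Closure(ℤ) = ℤ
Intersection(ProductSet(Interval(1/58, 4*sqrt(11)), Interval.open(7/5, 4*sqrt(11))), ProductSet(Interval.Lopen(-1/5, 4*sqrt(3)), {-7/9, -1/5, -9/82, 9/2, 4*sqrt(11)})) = ProductSet(Interval(1/58, 4*sqrt(3)), {9/2})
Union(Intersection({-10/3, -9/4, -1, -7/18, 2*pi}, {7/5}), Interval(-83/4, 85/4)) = Interval(-83/4, 85/4)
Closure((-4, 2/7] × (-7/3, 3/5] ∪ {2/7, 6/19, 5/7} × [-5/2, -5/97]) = ({-4, 2/7} × [-7/3, 3/5]) ∪ ([-4, 2/7] × {-7/3, 3/5}) ∪ ({2/7, 6/19, 5/7} × [-5/2, -5/97]) ∪ ((-4, 2/7] × (-7/3, 3/5])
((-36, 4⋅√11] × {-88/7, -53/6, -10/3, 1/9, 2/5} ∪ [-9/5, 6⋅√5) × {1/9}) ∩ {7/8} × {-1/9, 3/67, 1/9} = {7/8} × {1/9}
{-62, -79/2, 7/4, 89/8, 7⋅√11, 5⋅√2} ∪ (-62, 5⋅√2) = [-62, 5⋅√2] ∪ {89/8, 7⋅√11}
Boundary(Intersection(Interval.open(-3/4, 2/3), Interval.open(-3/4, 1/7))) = {-3/4, 1/7}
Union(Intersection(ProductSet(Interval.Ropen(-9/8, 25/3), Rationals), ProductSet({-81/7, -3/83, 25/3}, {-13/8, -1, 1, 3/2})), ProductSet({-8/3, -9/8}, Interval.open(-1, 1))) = Union(ProductSet({-3/83}, {-13/8, -1, 1, 3/2}), ProductSet({-8/3, -9/8}, Interval.open(-1, 1)))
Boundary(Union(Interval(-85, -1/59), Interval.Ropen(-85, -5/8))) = {-85, -1/59}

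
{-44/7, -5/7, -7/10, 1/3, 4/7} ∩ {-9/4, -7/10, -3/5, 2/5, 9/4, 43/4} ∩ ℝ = {-7/10}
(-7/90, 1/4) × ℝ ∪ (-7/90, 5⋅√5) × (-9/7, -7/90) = ((-7/90, 1/4) × ℝ) ∪ ((-7/90, 5⋅√5) × (-9/7, -7/90))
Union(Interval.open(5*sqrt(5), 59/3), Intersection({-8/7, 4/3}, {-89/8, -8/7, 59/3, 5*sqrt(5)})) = Union({-8/7}, Interval.open(5*sqrt(5), 59/3))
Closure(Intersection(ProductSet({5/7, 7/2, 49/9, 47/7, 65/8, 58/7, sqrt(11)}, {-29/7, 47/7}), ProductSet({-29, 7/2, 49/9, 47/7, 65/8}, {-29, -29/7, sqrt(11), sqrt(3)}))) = ProductSet({7/2, 49/9, 47/7, 65/8}, {-29/7})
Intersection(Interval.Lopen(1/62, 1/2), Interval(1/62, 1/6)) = Interval.Lopen(1/62, 1/6)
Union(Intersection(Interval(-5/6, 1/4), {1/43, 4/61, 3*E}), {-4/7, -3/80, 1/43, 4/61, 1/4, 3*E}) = {-4/7, -3/80, 1/43, 4/61, 1/4, 3*E}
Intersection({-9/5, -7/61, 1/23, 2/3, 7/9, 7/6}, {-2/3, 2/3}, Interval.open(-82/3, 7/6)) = {2/3}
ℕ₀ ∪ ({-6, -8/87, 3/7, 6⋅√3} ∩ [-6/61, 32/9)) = {-8/87, 3/7} ∪ ℕ₀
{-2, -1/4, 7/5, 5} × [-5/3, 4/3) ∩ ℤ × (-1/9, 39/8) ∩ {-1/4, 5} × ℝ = {5} × (-1/9, 4/3)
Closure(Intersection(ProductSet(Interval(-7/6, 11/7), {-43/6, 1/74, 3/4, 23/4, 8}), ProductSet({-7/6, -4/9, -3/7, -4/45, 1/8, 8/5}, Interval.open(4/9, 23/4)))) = ProductSet({-7/6, -4/9, -3/7, -4/45, 1/8}, {3/4})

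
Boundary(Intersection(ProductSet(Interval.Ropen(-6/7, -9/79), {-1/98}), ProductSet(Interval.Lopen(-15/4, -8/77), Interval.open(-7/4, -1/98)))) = EmptySet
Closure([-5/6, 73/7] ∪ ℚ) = ℚ ∪ (-∞, ∞)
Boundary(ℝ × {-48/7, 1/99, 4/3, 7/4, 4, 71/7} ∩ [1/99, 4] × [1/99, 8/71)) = [1/99, 4] × {1/99}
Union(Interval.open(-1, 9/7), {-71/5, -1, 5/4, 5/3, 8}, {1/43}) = Union({-71/5, 5/3, 8}, Interval.Ropen(-1, 9/7))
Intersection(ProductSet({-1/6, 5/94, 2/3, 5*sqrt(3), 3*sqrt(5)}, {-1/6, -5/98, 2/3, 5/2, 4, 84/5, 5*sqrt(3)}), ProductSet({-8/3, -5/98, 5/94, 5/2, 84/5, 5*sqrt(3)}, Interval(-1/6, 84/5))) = ProductSet({5/94, 5*sqrt(3)}, {-1/6, -5/98, 2/3, 5/2, 4, 84/5, 5*sqrt(3)})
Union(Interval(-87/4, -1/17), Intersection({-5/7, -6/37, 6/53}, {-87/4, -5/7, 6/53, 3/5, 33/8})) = Union({6/53}, Interval(-87/4, -1/17))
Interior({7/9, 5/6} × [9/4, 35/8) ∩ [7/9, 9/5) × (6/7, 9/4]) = ∅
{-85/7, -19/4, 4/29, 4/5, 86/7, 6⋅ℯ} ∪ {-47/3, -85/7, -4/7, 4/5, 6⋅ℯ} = {-47/3, -85/7, -19/4, -4/7, 4/29, 4/5, 86/7, 6⋅ℯ}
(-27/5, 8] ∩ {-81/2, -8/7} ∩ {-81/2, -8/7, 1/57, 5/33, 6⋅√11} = {-8/7}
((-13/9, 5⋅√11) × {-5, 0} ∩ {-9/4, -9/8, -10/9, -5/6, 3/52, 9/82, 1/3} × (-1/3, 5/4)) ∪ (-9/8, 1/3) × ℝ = ((-9/8, 1/3) × ℝ) ∪ ({-9/8, -10/9, -5/6, 3/52, 9/82, 1/3} × {0})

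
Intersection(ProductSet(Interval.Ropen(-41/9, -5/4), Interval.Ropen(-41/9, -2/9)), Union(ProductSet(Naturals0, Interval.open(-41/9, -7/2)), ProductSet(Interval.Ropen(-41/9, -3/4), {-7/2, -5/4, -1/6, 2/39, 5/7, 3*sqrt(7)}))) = ProductSet(Interval.Ropen(-41/9, -5/4), {-7/2, -5/4})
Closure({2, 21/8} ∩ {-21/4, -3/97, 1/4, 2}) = {2}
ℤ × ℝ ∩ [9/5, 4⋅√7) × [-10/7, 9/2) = {2, 3, …, 10} × [-10/7, 9/2)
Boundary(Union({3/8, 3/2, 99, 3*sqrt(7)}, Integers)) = Union({3/8, 3/2, 3*sqrt(7)}, Integers)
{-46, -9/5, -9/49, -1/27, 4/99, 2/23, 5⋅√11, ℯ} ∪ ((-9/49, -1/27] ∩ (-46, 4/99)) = {-46, -9/5, 4/99, 2/23, 5⋅√11, ℯ} ∪ [-9/49, -1/27]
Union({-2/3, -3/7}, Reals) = Reals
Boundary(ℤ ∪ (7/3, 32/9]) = {7/3, 32/9} ∪ (ℤ \ (7/3, 32/9))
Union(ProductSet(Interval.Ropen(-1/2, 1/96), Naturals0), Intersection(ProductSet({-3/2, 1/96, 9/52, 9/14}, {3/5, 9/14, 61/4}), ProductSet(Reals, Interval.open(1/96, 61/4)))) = Union(ProductSet({-3/2, 1/96, 9/52, 9/14}, {3/5, 9/14}), ProductSet(Interval.Ropen(-1/2, 1/96), Naturals0))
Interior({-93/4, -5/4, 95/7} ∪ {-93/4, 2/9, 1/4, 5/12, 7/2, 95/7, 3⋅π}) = ∅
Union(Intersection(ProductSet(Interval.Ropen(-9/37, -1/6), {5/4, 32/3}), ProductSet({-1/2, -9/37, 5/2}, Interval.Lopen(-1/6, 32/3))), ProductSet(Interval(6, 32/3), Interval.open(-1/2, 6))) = Union(ProductSet({-9/37}, {5/4, 32/3}), ProductSet(Interval(6, 32/3), Interval.open(-1/2, 6)))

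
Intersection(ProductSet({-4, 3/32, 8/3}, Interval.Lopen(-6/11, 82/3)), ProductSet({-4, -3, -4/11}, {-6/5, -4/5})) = EmptySet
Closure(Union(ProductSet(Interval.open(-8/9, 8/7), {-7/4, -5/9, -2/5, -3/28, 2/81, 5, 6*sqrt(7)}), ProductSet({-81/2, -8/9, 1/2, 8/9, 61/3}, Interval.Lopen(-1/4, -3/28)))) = Union(ProductSet({-81/2, -8/9, 1/2, 8/9, 61/3}, Interval(-1/4, -3/28)), ProductSet(Interval(-8/9, 8/7), {-7/4, -5/9, -2/5, -3/28, 2/81, 5, 6*sqrt(7)}))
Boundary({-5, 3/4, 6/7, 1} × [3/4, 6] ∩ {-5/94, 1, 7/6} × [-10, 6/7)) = {1} × [3/4, 6/7]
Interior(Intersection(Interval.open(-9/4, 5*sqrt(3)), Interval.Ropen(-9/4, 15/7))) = Interval.open(-9/4, 15/7)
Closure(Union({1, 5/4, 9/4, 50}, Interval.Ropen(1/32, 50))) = Interval(1/32, 50)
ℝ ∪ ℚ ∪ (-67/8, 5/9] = (-∞, ∞)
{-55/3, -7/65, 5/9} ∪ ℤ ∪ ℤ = ℤ ∪ {-55/3, -7/65, 5/9}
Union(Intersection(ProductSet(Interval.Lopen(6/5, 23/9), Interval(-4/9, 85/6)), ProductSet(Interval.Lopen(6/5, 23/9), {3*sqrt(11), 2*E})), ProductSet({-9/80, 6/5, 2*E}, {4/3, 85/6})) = Union(ProductSet({-9/80, 6/5, 2*E}, {4/3, 85/6}), ProductSet(Interval.Lopen(6/5, 23/9), {3*sqrt(11), 2*E}))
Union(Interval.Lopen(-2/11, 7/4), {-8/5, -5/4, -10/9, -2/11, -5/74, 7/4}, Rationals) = Union(Interval(-2/11, 7/4), Rationals)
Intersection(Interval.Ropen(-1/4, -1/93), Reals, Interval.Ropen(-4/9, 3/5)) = Interval.Ropen(-1/4, -1/93)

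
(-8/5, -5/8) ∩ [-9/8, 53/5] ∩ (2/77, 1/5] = ∅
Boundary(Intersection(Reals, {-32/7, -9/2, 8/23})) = {-32/7, -9/2, 8/23}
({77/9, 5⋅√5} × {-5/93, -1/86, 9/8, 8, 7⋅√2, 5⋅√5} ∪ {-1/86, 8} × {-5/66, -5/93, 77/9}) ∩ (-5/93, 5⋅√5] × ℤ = {77/9, 5⋅√5} × {8}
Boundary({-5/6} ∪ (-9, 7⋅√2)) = {-9, 7⋅√2}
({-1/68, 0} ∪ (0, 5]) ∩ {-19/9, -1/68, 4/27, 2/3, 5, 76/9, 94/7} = {-1/68, 4/27, 2/3, 5}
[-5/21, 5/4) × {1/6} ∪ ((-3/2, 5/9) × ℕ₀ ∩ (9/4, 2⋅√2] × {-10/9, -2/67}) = [-5/21, 5/4) × {1/6}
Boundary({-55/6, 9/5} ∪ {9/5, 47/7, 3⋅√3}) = {-55/6, 9/5, 47/7, 3⋅√3}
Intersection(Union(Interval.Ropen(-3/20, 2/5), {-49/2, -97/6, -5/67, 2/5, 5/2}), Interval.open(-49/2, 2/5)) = Union({-97/6}, Interval.Ropen(-3/20, 2/5))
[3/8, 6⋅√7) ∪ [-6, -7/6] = [-6, -7/6] ∪ [3/8, 6⋅√7)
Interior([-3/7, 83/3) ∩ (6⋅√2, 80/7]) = (6⋅√2, 80/7)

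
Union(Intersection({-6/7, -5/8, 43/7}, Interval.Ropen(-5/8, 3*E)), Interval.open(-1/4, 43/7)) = Union({-5/8}, Interval.Lopen(-1/4, 43/7))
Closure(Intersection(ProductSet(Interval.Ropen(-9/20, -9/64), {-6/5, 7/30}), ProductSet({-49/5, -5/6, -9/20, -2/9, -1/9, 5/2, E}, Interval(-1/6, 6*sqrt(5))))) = ProductSet({-9/20, -2/9}, {7/30})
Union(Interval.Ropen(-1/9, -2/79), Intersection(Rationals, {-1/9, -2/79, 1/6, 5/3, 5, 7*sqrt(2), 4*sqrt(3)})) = Union({1/6, 5/3, 5}, Interval(-1/9, -2/79))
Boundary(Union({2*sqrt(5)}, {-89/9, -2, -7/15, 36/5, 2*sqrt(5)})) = {-89/9, -2, -7/15, 36/5, 2*sqrt(5)}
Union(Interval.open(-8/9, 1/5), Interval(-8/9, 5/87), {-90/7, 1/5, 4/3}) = Union({-90/7, 4/3}, Interval(-8/9, 1/5))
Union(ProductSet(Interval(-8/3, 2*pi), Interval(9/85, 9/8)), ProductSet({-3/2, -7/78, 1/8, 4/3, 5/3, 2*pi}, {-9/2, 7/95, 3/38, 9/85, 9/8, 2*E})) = Union(ProductSet({-3/2, -7/78, 1/8, 4/3, 5/3, 2*pi}, {-9/2, 7/95, 3/38, 9/85, 9/8, 2*E}), ProductSet(Interval(-8/3, 2*pi), Interval(9/85, 9/8)))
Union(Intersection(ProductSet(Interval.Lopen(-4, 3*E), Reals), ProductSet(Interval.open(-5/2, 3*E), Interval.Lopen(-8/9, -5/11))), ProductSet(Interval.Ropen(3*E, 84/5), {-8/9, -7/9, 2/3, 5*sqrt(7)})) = Union(ProductSet(Interval.open(-5/2, 3*E), Interval.Lopen(-8/9, -5/11)), ProductSet(Interval.Ropen(3*E, 84/5), {-8/9, -7/9, 2/3, 5*sqrt(7)}))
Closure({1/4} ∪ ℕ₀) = ℕ₀ ∪ {1/4}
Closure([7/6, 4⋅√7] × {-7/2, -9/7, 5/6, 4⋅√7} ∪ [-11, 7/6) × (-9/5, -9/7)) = ({-11, 7/6} × [-9/5, -9/7]) ∪ ([-11, 7/6] × {-9/5, -9/7}) ∪ ([-11, 7/6) × (-9/5, -9/7)) ∪ ([7/6, 4⋅√7] × {-7/2, -9/7, 5/6, 4⋅√7})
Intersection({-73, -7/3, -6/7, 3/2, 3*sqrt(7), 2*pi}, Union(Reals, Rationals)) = {-73, -7/3, -6/7, 3/2, 3*sqrt(7), 2*pi}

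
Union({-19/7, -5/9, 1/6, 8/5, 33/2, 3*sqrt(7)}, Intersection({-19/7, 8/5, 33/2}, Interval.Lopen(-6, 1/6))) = {-19/7, -5/9, 1/6, 8/5, 33/2, 3*sqrt(7)}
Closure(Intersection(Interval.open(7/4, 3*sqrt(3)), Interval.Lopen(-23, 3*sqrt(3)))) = Interval(7/4, 3*sqrt(3))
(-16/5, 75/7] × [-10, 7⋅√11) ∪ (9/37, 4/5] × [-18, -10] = ((9/37, 4/5] × [-18, -10]) ∪ ((-16/5, 75/7] × [-10, 7⋅√11))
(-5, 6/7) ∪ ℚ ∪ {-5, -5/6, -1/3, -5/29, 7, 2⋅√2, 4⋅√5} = ℚ ∪ [-5, 6/7] ∪ {2⋅√2, 4⋅√5}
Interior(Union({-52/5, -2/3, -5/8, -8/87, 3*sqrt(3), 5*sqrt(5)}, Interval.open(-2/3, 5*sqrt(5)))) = Interval.open(-2/3, 5*sqrt(5))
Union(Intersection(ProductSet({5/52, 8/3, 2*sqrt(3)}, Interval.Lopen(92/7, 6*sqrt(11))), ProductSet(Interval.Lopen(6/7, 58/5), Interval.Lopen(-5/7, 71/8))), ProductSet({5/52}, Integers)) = ProductSet({5/52}, Integers)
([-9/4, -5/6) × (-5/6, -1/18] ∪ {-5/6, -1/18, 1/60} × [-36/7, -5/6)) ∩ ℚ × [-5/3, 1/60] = ({-5/6, -1/18, 1/60} × [-5/3, -5/6)) ∪ ((ℚ ∩ [-9/4, -5/6)) × (-5/6, -1/18])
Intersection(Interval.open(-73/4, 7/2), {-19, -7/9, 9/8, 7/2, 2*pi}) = {-7/9, 9/8}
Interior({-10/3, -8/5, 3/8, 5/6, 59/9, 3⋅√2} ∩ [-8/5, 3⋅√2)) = ∅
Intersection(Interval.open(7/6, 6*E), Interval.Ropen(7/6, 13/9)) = Interval.open(7/6, 13/9)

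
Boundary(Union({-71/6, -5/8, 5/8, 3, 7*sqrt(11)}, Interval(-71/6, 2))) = {-71/6, 2, 3, 7*sqrt(11)}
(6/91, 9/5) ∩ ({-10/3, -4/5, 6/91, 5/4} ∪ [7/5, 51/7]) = {5/4} ∪ [7/5, 9/5)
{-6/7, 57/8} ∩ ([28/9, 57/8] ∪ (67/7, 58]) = {57/8}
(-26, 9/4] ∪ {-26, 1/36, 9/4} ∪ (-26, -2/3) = [-26, 9/4]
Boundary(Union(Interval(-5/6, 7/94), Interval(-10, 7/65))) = {-10, 7/65}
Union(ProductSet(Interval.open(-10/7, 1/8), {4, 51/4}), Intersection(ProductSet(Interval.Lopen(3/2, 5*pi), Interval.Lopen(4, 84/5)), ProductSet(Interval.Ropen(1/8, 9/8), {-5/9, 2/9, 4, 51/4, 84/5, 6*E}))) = ProductSet(Interval.open(-10/7, 1/8), {4, 51/4})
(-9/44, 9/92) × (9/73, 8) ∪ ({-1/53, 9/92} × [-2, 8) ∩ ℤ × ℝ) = (-9/44, 9/92) × (9/73, 8)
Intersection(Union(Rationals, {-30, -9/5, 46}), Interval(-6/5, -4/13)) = Intersection(Interval(-6/5, -4/13), Rationals)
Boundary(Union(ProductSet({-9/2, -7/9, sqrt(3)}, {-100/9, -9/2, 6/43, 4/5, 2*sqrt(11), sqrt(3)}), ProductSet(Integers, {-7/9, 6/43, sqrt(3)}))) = Union(ProductSet({-9/2, -7/9, sqrt(3)}, {-100/9, -9/2, 6/43, 4/5, 2*sqrt(11), sqrt(3)}), ProductSet(Integers, {-7/9, 6/43, sqrt(3)}))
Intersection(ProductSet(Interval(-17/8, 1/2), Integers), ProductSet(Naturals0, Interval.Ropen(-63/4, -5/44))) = ProductSet(Range(0, 1, 1), Range(-15, 0, 1))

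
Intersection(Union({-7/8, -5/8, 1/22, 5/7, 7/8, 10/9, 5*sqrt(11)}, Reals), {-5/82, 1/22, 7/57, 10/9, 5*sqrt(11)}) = {-5/82, 1/22, 7/57, 10/9, 5*sqrt(11)}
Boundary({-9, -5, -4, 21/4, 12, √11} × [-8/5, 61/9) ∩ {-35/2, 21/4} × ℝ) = {21/4} × [-8/5, 61/9]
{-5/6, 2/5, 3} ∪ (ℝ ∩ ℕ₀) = {-5/6, 2/5} ∪ ℕ₀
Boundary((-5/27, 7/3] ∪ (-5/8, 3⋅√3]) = {-5/8, 3⋅√3}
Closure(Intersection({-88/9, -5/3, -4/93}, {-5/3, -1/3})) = {-5/3}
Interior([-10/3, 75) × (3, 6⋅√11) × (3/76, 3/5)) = (-10/3, 75) × (3, 6⋅√11) × (3/76, 3/5)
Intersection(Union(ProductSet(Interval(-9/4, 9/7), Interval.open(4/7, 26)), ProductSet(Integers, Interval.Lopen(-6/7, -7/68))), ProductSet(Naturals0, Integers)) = ProductSet(Range(0, 2, 1), Range(1, 26, 1))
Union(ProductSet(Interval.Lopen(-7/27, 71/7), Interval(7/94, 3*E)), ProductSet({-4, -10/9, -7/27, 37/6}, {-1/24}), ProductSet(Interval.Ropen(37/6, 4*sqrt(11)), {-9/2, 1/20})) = Union(ProductSet({-4, -10/9, -7/27, 37/6}, {-1/24}), ProductSet(Interval.Lopen(-7/27, 71/7), Interval(7/94, 3*E)), ProductSet(Interval.Ropen(37/6, 4*sqrt(11)), {-9/2, 1/20}))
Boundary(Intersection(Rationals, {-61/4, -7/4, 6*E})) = {-61/4, -7/4}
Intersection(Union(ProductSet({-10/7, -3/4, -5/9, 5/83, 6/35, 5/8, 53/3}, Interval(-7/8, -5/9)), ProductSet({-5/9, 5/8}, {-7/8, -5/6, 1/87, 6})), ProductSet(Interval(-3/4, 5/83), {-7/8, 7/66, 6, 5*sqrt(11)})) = Union(ProductSet({-5/9}, {-7/8, 6}), ProductSet({-3/4, -5/9, 5/83}, {-7/8}))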